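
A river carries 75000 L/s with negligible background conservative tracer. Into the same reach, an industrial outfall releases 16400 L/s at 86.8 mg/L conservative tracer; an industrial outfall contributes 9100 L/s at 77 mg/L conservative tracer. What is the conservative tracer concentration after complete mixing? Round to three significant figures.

21.1 mg/L

Flow-weighted average: C = (75000·0 + 16400·86.80 + 9100·77.00) / 100500 = 2124000/100500 = 21.14 mg/L.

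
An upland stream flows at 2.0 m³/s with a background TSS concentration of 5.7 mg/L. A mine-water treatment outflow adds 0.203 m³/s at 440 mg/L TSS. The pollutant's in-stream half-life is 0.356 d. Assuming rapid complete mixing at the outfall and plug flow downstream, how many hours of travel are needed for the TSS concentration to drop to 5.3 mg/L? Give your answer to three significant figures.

Mixed concentration C = ΣQC/ΣQ = (2.000·5.700 + 0.2030·440.0) / 2.203 = 100.7/2.203 = 45.72 mg/L.
Half-life 0.356 d → k = ln 2 / 0.356 = 1.947 d⁻¹.
45.72·exp(−k·t) = 5.3 → t = ln(45.72/5.3)/k = 95620 s = 26.56 h.

26.6 h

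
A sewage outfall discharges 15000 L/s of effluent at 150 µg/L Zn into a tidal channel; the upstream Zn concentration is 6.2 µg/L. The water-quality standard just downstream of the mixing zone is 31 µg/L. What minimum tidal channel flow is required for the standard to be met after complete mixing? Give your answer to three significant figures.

Set C_mix = 31: (Q·6.200 + 15000·150.0) / (Q + 15000) = 31
→ Q = 15000·(150.0 − 31)/(31 − 6.200) = 71980 L/s.

72000 L/s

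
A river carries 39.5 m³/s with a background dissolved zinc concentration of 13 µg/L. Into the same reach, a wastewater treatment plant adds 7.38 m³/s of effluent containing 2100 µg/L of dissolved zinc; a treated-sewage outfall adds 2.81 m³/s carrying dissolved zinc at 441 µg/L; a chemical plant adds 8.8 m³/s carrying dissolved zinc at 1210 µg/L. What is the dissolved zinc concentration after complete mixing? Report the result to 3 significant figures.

477 µg/L

Mixed concentration C = ΣQC/ΣQ = (39.50·13.00 + 7.380·2100 + 2.810·441.0 + 8.800·1210) / 58.49 = 27900/58.49 = 477.0 µg/L.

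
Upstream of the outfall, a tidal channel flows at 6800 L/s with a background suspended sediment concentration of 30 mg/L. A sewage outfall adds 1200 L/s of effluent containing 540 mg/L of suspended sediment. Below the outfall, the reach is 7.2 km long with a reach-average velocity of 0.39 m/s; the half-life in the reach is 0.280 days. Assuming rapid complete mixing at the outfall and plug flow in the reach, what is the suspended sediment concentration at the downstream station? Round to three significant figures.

62.8 mg/L

After mixing, C = (6800·30.00 + 1200·540.0) / 8000 = 852000/8000 = 106.5 mg/L.
Travel time t = 7.2·1000 / 0.39 = 18460 s = 5.128 h.
Half-life 0.280 d → k = ln 2 / 0.280 = 2.476 d⁻¹.
Applying C = C₀e^(−kt): 106.5 × 0.5892 = 62.75 mg/L.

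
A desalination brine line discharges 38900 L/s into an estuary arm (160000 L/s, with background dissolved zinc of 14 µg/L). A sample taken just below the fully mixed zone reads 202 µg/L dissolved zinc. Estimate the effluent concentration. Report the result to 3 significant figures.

Mass balance: 160000·14.00 + 38900·Cₑ = 198900·202.0
→ Cₑ = (198900·202.0 − 160000·14.00) / 38900 = 975.3 µg/L.

975 µg/L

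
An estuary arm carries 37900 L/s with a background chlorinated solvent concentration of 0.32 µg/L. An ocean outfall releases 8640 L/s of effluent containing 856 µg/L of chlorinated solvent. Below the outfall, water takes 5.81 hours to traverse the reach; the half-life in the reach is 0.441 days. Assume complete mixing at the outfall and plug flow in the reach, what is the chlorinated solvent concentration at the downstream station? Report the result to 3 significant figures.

109 µg/L

Conservation of mass: C = (37900·0.3200 + 8640·856.0) / 46540 = 7408000/46540 = 159.2 µg/L.
Half-life 0.441 d → k = ln 2 / 0.441 = 1.572 d⁻¹.
Applying C = C₀e^(−kt): 159.2 × 0.6835 = 108.8 µg/L.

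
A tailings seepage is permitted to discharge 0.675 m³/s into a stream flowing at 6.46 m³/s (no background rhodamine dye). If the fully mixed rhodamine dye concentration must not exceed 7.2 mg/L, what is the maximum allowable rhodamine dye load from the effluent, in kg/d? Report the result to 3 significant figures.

Mass balance at the limit: 6.460·0 + 0.6750·Cₑ = 7.135·7.2 → Cₑ = 76.11 mg/L.
Load = 0.6750 m³/s × 76.11 g/m³ × 86 400 s/d = 4439 kg/d.

4440 kg/d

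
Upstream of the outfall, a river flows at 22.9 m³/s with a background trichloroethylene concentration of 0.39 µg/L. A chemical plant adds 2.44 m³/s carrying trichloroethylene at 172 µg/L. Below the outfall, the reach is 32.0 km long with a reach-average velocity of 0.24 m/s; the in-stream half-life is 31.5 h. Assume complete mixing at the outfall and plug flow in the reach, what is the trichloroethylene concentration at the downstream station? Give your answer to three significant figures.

7.49 µg/L

Mixed concentration C = ΣQC/ΣQ = (22.90·0.3900 + 2.440·172.0) / 25.34 = 428.6/25.34 = 16.91 µg/L.
Travel time t = 32.0·1000 / 0.24 = 133300 s = 37.04 h.
Half-life 31.5 h → k = ln 2 / 31.5 = 0.02200 h⁻¹ = 0.5281 d⁻¹.
Applying C = C₀e^(−kt): 16.91 × 0.4426 = 7.487 µg/L.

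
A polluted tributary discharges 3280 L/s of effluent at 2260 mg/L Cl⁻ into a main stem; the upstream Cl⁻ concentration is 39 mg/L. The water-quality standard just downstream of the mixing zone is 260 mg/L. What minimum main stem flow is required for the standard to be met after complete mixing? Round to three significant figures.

29700 L/s

Set C_mix = 260: (Q·39.00 + 3280·2260) / (Q + 3280) = 260
→ Q = 3280·(2260 − 260)/(260 − 39.00) = 29680 L/s.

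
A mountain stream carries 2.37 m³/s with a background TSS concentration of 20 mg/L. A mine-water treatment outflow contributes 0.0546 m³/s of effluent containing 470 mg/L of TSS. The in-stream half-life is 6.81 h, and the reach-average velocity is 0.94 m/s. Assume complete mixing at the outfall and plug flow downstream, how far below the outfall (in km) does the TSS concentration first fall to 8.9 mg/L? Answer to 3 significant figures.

Mass balance: C = (2.370·20.00 + 0.05460·470.0) / 2.425 = 73.06/2.425 = 30.13 mg/L.
Half-life 6.81 h → k = ln 2 / 6.81 = 0.1018 h⁻¹ = 2.443 d⁻¹.
Set 30.13·exp(−k·t) = 8.9 → t = ln(30.13/8.9)/k = 43140 s = 11.98 h.
Distance = v·t = 0.94·43140 = 40550 m = 40.55 km.

40.5 km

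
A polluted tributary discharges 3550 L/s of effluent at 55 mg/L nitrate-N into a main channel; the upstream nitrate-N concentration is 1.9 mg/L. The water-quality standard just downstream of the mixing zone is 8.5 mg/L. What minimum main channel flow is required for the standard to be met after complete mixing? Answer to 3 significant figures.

25000 L/s

Set C_mix = 8.5: (Q·1.900 + 3550·55.00) / (Q + 3550) = 8.5
→ Q = 3550·(55.00 − 8.5)/(8.5 − 1.900) = 25010 L/s.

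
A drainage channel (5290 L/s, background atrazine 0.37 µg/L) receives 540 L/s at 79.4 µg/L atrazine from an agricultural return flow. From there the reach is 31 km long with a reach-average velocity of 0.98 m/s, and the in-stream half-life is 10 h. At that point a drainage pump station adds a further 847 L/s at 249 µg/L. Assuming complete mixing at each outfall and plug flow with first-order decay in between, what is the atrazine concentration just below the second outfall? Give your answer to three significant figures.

35.2 µg/L

Flow-weighted average: C = (5290·0.3700 + 540.0·79.40) / 5830 = 44830/5830 = 7.690 µg/L; combined flow 5830 L/s.
Travel time t = 31·1000 / 0.98 = 31630 s = 8.787 h.
Half-life 10 h → k = ln 2 / 10 = 0.06931 h⁻¹ = 1.664 d⁻¹.
After decay, C = 7.690 × e^(−kt) = 7.690 × 0.5439 = 4.182 µg/L.
Second outfall: C = (5830·4.182 + 847.0·249.0)/6677 = 35.24 µg/L.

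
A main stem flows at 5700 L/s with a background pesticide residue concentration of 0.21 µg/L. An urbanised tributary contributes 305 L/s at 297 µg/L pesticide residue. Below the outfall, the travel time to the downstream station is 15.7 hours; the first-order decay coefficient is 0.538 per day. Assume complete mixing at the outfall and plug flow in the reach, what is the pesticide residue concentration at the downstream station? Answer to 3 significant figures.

10.7 µg/L

Conservation of mass: C = (5700·0.2100 + 305.0·297.0) / 6005 = 91780/6005 = 15.28 µg/L.
After decay, C = 15.28 × e^(−kt) = 15.28 × 0.7033 = 10.75 µg/L.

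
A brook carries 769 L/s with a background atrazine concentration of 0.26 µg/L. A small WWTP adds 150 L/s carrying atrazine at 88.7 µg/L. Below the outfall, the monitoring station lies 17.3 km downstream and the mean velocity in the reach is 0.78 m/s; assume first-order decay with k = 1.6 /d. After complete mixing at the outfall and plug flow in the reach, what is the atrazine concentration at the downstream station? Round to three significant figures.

9.75 µg/L

Mass balance: C = (769.0·0.2600 + 150.0·88.70) / 919.0 = 13500/919.0 = 14.70 µg/L.
Travel time t = 17.3·1000 / 0.78 = 22180 s = 6.161 h.
Decay over the reach: 14.70·exp(−kt) = 14.70·0.6632 = 9.745 µg/L.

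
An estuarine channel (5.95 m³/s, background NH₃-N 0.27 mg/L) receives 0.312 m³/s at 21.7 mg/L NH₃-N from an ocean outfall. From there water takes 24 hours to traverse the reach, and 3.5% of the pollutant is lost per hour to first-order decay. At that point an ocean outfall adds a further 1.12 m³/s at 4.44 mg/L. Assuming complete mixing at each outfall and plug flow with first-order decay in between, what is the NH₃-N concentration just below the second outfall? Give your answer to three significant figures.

Mass balance: C = (5.950·0.2700 + 0.3120·21.70) / 6.262 = 8.377/6.262 = 1.338 mg/L; combined flow 6.262 m³/s.
3.5%/h lost → k = −ln(1 − 0.035) = 0.03563 h⁻¹.
Decay over the reach: 1.338·exp(−kt) = 1.338·0.4253 = 0.5689 mg/L.
Second outfall: C = (6.262·0.5689 + 1.120·4.440)/7.382 = 1.156 mg/L.

1.16 mg/L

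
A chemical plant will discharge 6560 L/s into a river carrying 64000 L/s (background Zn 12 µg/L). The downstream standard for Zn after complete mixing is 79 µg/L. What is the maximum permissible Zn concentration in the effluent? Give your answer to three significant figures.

At the limit, (Qr·Cr + Qe·Cₑ)/(Qr + Qe) = 79:
Cₑ = (70560·79 − 64000·12.00) / 6560 = 732.7 µg/L.

733 µg/L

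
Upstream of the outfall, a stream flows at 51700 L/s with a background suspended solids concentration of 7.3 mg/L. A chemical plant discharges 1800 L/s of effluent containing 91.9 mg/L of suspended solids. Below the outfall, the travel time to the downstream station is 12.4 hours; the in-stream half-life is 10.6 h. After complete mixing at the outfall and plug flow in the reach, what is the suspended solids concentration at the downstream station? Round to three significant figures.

4.51 mg/L

Mixed concentration C = ΣQC/ΣQ = (51700·7.300 + 1800·91.90) / 53500 = 542800/53500 = 10.15 mg/L.
Half-life 10.6 h → k = ln 2 / 10.6 = 0.06539 h⁻¹ = 1.569 d⁻¹.
First-order decay: C = 10.15·exp(−k·t) = 10.15·0.4445 = 4.510 mg/L.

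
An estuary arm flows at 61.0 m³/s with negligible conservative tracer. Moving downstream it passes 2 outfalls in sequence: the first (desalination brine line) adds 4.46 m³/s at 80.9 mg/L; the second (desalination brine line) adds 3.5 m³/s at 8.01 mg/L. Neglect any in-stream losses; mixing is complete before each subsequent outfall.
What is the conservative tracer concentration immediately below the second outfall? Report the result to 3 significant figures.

After outfall 1: Q = 61.00 + 4.460 = 65.46 m³/s; C = (61.00·0 + 4.460·80.90)/65.46 = 5.512 mg/L.
After outfall 2: Q = 65.46 + 3.500 = 68.96 m³/s; C = (65.46·5.512 + 3.500·8.010)/68.96 = 5.639 mg/L.

5.64 mg/L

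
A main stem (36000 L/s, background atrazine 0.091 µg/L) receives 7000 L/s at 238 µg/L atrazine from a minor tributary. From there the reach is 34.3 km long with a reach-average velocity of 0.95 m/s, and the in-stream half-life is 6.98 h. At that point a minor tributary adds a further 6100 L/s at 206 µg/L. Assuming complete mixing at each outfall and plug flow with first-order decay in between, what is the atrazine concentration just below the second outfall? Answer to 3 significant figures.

After mixing, C = (36000·0.09100 + 7000·238.0) / 43000 = 1669000/43000 = 38.82 µg/L; combined flow 43000 L/s.
Travel time t = 34.3·1000 / 0.95 = 36110 s = 10.03 h.
Half-life 6.98 h → k = ln 2 / 6.98 = 0.09930 h⁻¹ = 2.383 d⁻¹.
Decay over the reach: 38.82·exp(−kt) = 38.82·0.3694 = 14.34 µg/L.
At the second outfall, C = (43000·14.34 + 6100·206.0) / (43000 + 6100) = 38.15 µg/L.

38.2 µg/L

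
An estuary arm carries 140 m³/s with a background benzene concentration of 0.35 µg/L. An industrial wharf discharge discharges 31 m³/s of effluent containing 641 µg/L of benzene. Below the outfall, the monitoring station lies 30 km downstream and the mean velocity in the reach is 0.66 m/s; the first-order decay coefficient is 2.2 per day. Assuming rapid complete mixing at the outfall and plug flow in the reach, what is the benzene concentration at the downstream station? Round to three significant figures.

36.6 µg/L

Conservation of mass: C = (140.0·0.3500 + 31.00·641.0) / 171.0 = 19920/171.0 = 116.5 µg/L.
Travel time t = 30·1000 / 0.66 = 45450 s = 12.63 h.
After decay, C = 116.5 × e^(−kt) = 116.5 × 0.3143 = 36.61 µg/L.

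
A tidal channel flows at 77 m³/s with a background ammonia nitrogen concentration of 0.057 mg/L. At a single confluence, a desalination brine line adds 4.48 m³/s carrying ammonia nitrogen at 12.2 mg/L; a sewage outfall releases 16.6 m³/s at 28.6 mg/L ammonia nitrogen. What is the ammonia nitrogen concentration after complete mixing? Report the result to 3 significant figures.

Mass balance: C = (77.00·0.05700 + 4.480·12.20 + 16.60·28.60) / 98.08 = 533.8/98.08 = 5.443 mg/L.

5.44 mg/L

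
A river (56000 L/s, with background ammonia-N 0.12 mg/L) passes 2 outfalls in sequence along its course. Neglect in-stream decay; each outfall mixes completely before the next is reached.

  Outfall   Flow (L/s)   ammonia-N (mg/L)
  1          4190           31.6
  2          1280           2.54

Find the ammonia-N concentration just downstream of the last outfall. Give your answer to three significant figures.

After outfall 1: Q = 56000 + 4190 = 60190 L/s; C = (56000·0.1200 + 4190·31.60)/60190 = 2.311 mg/L.
After outfall 2: Q = 60190 + 1280 = 61470 L/s; C = (60190·2.311 + 1280·2.540)/61470 = 2.316 mg/L.

2.32 mg/L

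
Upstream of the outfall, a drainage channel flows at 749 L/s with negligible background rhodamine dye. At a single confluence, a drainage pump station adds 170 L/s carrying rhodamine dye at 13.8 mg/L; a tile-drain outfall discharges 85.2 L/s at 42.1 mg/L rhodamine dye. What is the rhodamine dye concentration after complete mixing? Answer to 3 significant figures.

5.91 mg/L

Conservation of mass: C = (749.0·0 + 170.0·13.80 + 85.20·42.10) / 1004 = 5933/1004 = 5.908 mg/L.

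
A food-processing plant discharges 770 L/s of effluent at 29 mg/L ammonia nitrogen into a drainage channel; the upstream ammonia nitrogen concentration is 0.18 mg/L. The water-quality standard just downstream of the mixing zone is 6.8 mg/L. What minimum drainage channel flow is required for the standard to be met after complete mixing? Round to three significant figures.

2580 L/s

Set C_mix = 6.8: (Q·0.1800 + 770.0·29.00) / (Q + 770.0) = 6.8
→ Q = 770.0·(29.00 − 6.8)/(6.8 − 0.1800) = 2582 L/s.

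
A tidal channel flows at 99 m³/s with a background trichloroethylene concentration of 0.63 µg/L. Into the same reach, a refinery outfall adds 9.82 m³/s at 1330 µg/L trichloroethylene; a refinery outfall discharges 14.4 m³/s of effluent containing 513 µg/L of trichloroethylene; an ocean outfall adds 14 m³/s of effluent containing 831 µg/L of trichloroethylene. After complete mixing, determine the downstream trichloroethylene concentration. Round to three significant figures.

Flow-weighted average: C = (99.00·0.6300 + 9.820·1330 + 14.40·513.0 + 14.00·831.0) / 137.2 = 32140/137.2 = 234.3 µg/L.

234 µg/L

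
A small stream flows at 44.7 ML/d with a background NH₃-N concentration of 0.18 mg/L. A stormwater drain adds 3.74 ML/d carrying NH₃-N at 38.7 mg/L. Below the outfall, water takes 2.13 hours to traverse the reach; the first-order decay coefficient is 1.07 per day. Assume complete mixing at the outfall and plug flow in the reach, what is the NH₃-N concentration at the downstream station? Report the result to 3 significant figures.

Flow-weighted average: C = (44.70·0.1800 + 3.740·38.70) / 48.44 = 152.8/48.44 = 3.154 mg/L.
Decay over the reach: 3.154·exp(−kt) = 3.154·0.9094 = 2.868 mg/L.

2.87 mg/L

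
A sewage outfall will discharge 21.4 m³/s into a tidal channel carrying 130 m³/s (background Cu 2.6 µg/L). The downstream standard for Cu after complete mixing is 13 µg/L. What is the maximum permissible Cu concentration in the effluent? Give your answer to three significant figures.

At the limit, (Qr·Cr + Qe·Cₑ)/(Qr + Qe) = 13:
Cₑ = (151.4·13 − 130.0·2.600) / 21.40 = 76.18 µg/L.

76.2 µg/L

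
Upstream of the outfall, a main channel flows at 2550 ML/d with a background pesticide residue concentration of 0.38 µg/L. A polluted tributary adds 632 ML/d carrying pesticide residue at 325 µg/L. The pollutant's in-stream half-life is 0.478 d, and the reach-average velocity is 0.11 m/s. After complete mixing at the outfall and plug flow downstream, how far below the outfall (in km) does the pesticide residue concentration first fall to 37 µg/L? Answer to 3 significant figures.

3.68 km

Flow-weighted average: C = (2550·0.3800 + 632.0·325.0) / 3182 = 206400/3182 = 64.86 µg/L.
Half-life 0.478 d → k = ln 2 / 0.478 = 1.450 d⁻¹.
Set 64.86·exp(−k·t) = 37 → t = ln(64.86/37)/k = 33440 s = 9.289 h.
Distance = v·t = 0.11·33440 = 3678 m = 3.678 km.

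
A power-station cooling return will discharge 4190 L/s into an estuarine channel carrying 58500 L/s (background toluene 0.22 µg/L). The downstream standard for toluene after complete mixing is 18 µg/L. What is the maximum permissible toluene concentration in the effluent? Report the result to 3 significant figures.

266 µg/L

At the limit, (Qr·Cr + Qe·Cₑ)/(Qr + Qe) = 18:
Cₑ = (62690·18 − 58500·0.2200) / 4190 = 266.2 µg/L.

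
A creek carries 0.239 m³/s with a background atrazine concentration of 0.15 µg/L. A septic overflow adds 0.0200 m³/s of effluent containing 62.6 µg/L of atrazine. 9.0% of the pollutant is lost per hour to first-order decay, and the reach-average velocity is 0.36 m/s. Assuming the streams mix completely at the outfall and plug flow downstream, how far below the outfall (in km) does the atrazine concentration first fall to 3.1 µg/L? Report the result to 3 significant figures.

6.49 km

Mixed concentration C = ΣQC/ΣQ = (0.2390·0.1500 + 0.02000·62.60) / 0.2590 = 1.288/0.2590 = 4.972 µg/L.
9.0%/h lost → k = −ln(1 − 0.09) = 0.09431 h⁻¹.
Set 4.972·exp(−k·t) = 3.1 → t = ln(4.972/3.1)/k = 18040 s = 5.010 h.
Distance = v·t = 0.36·18040 = 6493 m = 6.493 km.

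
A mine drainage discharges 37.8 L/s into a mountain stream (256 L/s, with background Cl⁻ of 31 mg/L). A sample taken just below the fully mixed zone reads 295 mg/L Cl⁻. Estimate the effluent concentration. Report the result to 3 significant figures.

2080 mg/L

Mass balance: 256.0·31.00 + 37.80·Cₑ = 293.8·295.0
→ Cₑ = (293.8·295.0 − 256.0·31.00) / 37.80 = 2083 mg/L.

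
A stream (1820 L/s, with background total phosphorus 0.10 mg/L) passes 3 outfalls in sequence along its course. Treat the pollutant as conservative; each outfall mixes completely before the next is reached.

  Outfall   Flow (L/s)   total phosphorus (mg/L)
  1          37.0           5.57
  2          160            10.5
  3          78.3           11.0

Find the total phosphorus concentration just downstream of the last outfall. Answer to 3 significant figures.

1.40 mg/L

Outfall 1: combined Q = 1857 L/s; C = (1820·0.1000 + 37.00·5.570)/1857 = 0.2090 mg/L.
Outfall 2: combined Q = 2017 L/s; C = (1857·0.2090 + 160.0·10.50)/2017 = 1.025 mg/L.
Outfall 3: combined Q = 2095 L/s; C = (2017·1.025 + 78.30·11.00)/2095 = 1.398 mg/L.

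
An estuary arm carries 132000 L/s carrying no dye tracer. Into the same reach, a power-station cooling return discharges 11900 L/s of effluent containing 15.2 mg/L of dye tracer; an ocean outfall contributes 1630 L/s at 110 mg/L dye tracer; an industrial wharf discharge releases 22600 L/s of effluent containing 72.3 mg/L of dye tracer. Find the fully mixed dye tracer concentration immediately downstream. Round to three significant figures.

Conservation of mass: C = (132000·0 + 11900·15.20 + 1630·110.0 + 22600·72.30) / 168100 = 1994000/168100 = 11.86 mg/L.

11.9 mg/L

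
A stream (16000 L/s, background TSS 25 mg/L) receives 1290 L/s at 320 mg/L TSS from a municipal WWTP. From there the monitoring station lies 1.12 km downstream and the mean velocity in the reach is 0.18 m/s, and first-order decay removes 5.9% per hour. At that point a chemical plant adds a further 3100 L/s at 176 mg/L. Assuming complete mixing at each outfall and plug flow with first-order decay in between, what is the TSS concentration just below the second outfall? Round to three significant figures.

After mixing, C = (16000·25.00 + 1290·320.0) / 17290 = 812800/17290 = 47.01 mg/L; combined flow 17290 L/s.
Travel time t = 1.12·1000 / 0.18 = 6222 s = 1.728 h.
5.9%/h lost → k = −ln(1 − 0.059) = 0.06081 h⁻¹.
Decay over the reach: 47.01·exp(−kt) = 47.01·0.9002 = 42.32 mg/L.
At the second outfall, C = (17290·42.32 + 3100·176.0) / (17290 + 3100) = 62.64 mg/L.

62.6 mg/L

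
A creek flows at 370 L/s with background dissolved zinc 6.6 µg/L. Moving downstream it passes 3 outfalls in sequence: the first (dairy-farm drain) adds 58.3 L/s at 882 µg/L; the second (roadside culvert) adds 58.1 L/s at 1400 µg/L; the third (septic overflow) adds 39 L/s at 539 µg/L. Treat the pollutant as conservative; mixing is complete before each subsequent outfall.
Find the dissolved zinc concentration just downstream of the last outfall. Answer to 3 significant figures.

After outfall 1: Q = 370.0 + 58.30 = 428.3 L/s; C = (370.0·6.600 + 58.30·882.0)/428.3 = 125.8 µg/L.
After outfall 2: Q = 428.3 + 58.10 = 486.4 L/s; C = (428.3·125.8 + 58.10·1400)/486.4 = 278.0 µg/L.
After outfall 3: Q = 486.4 + 39.00 = 525.4 L/s; C = (486.4·278.0 + 39.00·539.0)/525.4 = 297.3 µg/L.

297 µg/L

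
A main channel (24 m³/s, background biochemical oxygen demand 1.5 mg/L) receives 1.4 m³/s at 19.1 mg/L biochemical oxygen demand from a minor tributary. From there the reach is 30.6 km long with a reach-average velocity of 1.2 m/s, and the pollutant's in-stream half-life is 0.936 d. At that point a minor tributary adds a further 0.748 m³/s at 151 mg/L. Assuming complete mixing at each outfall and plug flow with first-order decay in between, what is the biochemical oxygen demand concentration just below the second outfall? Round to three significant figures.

6.25 mg/L

Mixed concentration C = ΣQC/ΣQ = (24.00·1.500 + 1.400·19.10) / 25.40 = 62.74/25.40 = 2.470 mg/L; combined flow 25.40 m³/s.
Travel time t = 30.6·1000 / 1.2 = 25500 s = 7.083 h.
Half-life 0.936 d → k = ln 2 / 0.936 = 0.7405 d⁻¹.
Applying C = C₀e^(−kt): 2.470 × 0.8037 = 1.985 mg/L.
Second outfall: C = (25.40·1.985 + 0.7480·151.0)/26.15 = 6.248 mg/L.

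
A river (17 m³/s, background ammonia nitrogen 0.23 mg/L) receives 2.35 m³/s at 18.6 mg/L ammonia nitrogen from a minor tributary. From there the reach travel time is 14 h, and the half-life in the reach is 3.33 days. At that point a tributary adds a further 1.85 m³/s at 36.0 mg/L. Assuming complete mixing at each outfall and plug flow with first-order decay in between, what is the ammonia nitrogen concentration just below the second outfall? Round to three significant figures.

Flow-weighted average: C = (17.00·0.2300 + 2.350·18.60) / 19.35 = 47.62/19.35 = 2.461 mg/L; combined flow 19.35 m³/s.
Half-life 3.33 d → k = ln 2 / 3.33 = 0.2082 d⁻¹.
After decay, C = 2.461 × e^(−kt) = 2.461 × 0.8857 = 2.180 mg/L.
At the second outfall, C = (19.35·2.180 + 1.850·36.00) / (19.35 + 1.850) = 5.131 mg/L.

5.13 mg/L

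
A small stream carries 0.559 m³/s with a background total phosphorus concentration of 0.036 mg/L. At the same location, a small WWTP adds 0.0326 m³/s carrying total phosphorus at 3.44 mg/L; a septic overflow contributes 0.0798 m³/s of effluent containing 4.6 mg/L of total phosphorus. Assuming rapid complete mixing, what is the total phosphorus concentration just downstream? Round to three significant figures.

0.744 mg/L

Flow-weighted average: C = (0.5590·0.03600 + 0.03260·3.440 + 0.07980·4.600) / 0.6714 = 0.4993/0.6714 = 0.7437 mg/L.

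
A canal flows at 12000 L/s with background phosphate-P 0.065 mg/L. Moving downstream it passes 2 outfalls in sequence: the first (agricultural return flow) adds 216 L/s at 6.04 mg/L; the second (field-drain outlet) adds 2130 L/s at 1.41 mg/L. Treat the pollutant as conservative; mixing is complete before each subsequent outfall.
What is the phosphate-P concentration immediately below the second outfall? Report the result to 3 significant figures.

0.355 mg/L

Below outfall 1: Q → 12220 L/s, C = (12000·0.06500 + 216.0·6.040)/12220 = 0.1706 mg/L.
Below outfall 2: Q → 14350 L/s, C = (12220·0.1706 + 2130·1.410)/14350 = 0.3547 mg/L.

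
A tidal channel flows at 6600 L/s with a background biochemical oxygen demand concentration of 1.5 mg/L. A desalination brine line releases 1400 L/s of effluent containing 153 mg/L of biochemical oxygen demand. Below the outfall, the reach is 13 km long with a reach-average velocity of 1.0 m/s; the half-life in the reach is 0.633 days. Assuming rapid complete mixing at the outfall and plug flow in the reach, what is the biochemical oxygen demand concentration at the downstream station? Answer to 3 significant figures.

23.8 mg/L

After mixing, C = (6600·1.500 + 1400·153.0) / 8000 = 224100/8000 = 28.01 mg/L.
Travel time t = 13·1000 / 1.0 = 13000 s = 3.611 h.
Half-life 0.633 d → k = ln 2 / 0.633 = 1.095 d⁻¹.
After decay, C = 28.01 × e^(−kt) = 28.01 × 0.8481 = 23.76 mg/L.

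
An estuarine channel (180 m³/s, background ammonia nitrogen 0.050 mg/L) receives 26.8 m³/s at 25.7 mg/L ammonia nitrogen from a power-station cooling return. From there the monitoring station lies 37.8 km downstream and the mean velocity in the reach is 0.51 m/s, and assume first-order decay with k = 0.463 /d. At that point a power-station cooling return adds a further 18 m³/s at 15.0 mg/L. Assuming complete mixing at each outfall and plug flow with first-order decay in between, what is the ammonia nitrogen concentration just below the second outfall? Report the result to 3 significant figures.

Mixed concentration C = ΣQC/ΣQ = (180.0·0.05000 + 26.80·25.70) / 206.8 = 697.8/206.8 = 3.374 mg/L; combined flow 206.8 m³/s.
Travel time t = 37.8·1000 / 0.51 = 74120 s = 20.59 h.
First-order decay: C = 3.374·exp(−k·t) = 3.374·0.6722 = 2.268 mg/L.
At the second outfall, C = (206.8·2.268 + 18.00·15.00) / (206.8 + 18.00) = 3.288 mg/L.

3.29 mg/L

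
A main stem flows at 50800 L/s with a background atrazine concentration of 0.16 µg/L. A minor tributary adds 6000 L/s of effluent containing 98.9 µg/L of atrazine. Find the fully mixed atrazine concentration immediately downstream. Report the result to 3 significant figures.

After mixing, C = (50800·0.1600 + 6000·98.90) / 56800 = 601500/56800 = 10.59 µg/L.

10.6 µg/L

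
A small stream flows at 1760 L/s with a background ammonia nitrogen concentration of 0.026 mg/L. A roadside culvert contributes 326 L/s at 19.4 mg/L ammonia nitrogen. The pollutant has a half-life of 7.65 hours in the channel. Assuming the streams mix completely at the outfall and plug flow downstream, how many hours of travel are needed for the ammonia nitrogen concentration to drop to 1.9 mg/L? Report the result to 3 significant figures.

5.24 h

After mixing, C = (1760·0.02600 + 326.0·19.40) / 2086 = 6370/2086 = 3.054 mg/L.
Half-life 7.65 h → k = ln 2 / 7.65 = 0.09061 h⁻¹ = 2.175 d⁻¹.
3.054·exp(−k·t) = 1.9 → t = ln(3.054/1.9)/k = 18850 s = 5.237 h.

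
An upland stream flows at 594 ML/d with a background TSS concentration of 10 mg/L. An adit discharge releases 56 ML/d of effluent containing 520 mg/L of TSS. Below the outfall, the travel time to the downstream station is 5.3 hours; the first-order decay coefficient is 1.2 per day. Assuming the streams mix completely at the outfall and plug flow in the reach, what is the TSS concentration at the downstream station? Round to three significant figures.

Mass balance: C = (594.0·10.00 + 56.00·520.0) / 650.0 = 35060/650.0 = 53.94 mg/L.
Decay over the reach: 53.94·exp(−kt) = 53.94·0.7672 = 41.38 mg/L.

41.4 mg/L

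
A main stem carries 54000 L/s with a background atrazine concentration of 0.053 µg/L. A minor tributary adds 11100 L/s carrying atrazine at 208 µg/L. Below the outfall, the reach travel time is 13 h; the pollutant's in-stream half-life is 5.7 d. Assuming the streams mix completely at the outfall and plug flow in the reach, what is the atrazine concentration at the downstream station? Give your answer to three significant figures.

After mixing, C = (54000·0.05300 + 11100·208.0) / 65100 = 2312000/65100 = 35.51 µg/L.
Half-life 5.7 d → k = ln 2 / 5.7 = 0.1216 d⁻¹.
After decay, C = 35.51 × e^(−kt) = 35.51 × 0.9363 = 33.25 µg/L.

33.2 µg/L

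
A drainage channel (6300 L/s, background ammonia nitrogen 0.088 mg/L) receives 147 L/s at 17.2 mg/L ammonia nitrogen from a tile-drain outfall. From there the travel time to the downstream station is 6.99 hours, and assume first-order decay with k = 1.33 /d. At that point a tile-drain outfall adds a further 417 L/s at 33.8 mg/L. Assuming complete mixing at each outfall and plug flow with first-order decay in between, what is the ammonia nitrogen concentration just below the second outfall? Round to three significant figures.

Mass balance: C = (6300·0.08800 + 147.0·17.20) / 6447 = 3083/6447 = 0.4782 mg/L; combined flow 6447 L/s.
After decay, C = 0.4782 × e^(−kt) = 0.4782 × 0.6788 = 0.3246 mg/L.
At the second outfall, C = (6447·0.3246 + 417.0·33.80) / (6447 + 417.0) = 2.358 mg/L.

2.36 mg/L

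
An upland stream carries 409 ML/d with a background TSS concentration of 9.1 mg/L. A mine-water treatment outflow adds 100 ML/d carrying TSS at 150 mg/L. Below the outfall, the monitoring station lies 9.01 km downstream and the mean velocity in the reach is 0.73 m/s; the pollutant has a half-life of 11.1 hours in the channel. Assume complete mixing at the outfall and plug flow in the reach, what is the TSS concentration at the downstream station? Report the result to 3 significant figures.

29.7 mg/L

Flow-weighted average: C = (409.0·9.100 + 100.0·150.0) / 509.0 = 18720/509.0 = 36.78 mg/L.
Travel time t = 9.01·1000 / 0.73 = 12340 s = 3.428 h.
Half-life 11.1 h → k = ln 2 / 11.1 = 0.06245 h⁻¹ = 1.499 d⁻¹.
First-order decay: C = 36.78·exp(−k·t) = 36.78·0.8073 = 29.69 mg/L.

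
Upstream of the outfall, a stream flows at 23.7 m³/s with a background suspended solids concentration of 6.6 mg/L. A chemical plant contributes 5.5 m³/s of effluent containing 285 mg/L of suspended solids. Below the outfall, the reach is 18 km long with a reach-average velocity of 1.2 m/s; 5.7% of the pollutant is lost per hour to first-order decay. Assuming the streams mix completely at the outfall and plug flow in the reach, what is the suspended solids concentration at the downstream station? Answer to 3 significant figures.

Mixed concentration C = ΣQC/ΣQ = (23.70·6.600 + 5.500·285.0) / 29.20 = 1724/29.20 = 59.04 mg/L.
Travel time t = 18·1000 / 1.2 = 15000 s = 4.167 h.
5.7%/h lost → k = −ln(1 − 0.057) = 0.05869 h⁻¹.
Applying C = C₀e^(−kt): 59.04 × 0.7831 = 46.23 mg/L.

46.2 mg/L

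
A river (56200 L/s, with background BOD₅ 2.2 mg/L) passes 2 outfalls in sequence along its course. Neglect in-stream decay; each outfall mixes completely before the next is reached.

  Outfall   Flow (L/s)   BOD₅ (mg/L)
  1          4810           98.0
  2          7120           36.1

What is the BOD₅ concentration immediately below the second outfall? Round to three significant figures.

12.5 mg/L

Outfall 1: combined Q = 61010 L/s; C = (56200·2.200 + 4810·98.00)/61010 = 9.753 mg/L.
Outfall 2: combined Q = 68130 L/s; C = (61010·9.753 + 7120·36.10)/68130 = 12.51 mg/L.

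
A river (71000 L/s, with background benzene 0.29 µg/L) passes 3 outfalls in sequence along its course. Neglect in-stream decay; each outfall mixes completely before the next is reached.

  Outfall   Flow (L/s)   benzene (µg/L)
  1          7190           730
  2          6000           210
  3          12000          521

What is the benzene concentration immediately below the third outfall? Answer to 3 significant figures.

Outfall 1: combined Q = 78190 L/s; C = (71000·0.2900 + 7190·730.0)/78190 = 67.39 µg/L.
Outfall 2: combined Q = 84190 L/s; C = (78190·67.39 + 6000·210.0)/84190 = 77.55 µg/L.
Outfall 3: combined Q = 96190 L/s; C = (84190·77.55 + 12000·521.0)/96190 = 132.9 µg/L.

133 µg/L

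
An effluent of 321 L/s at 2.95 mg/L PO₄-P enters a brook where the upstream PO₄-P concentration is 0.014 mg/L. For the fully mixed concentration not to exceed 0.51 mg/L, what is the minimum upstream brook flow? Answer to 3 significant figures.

Set C_mix = 0.51: (Q·0.01400 + 321.0·2.950) / (Q + 321.0) = 0.51
→ Q = 321.0·(2.950 − 0.51)/(0.51 − 0.01400) = 1579 L/s.

1580 L/s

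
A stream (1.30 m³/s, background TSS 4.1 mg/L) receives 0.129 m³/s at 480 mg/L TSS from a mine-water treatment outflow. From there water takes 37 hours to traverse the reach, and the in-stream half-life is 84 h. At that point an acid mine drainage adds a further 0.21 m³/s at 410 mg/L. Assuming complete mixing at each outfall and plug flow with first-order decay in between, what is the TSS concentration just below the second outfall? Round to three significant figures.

82.8 mg/L

Mixed concentration C = ΣQC/ΣQ = (1.300·4.100 + 0.1290·480.0) / 1.429 = 67.25/1.429 = 47.06 mg/L; combined flow 1.429 m³/s.
Half-life 84 h → k = ln 2 / 84 = 0.008252 h⁻¹ = 0.1980 d⁻¹.
Decay over the reach: 47.06·exp(−kt) = 47.06·0.7369 = 34.68 mg/L.
At the second outfall, C = (1.429·34.68 + 0.2100·410.0) / (1.429 + 0.2100) = 82.77 mg/L.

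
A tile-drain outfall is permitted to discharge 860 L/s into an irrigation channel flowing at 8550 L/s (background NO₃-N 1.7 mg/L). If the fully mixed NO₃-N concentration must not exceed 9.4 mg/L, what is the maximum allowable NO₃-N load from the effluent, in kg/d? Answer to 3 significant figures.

Mass balance at the limit: 8550·1.700 + 860.0·Cₑ = 9410·9.4 → Cₑ = 85.95 mg/L.
860.0 L/s = 0.8600 m³/s. Load = 0.8600 m³/s × 85.95 g/m³ × 86 400 s/d = 6387 kg/d.

6390 kg/d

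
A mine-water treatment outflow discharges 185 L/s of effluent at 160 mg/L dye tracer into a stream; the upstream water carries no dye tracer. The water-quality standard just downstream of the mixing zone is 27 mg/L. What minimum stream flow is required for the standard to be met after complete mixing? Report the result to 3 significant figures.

911 L/s

Set C_mix = 27: (Q·0 + 185.0·160.0) / (Q + 185.0) = 27
→ Q = 185.0·(160.0 − 27)/(27 − 0) = 911.3 L/s.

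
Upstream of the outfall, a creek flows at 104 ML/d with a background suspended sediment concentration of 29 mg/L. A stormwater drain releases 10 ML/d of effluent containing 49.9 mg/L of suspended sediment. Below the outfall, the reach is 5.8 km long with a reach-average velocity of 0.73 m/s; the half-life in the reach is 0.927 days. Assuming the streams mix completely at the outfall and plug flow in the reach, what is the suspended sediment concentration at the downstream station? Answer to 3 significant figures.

28.8 mg/L

Conservation of mass: C = (104.0·29.00 + 10.00·49.90) / 114.0 = 3515/114.0 = 30.83 mg/L.
Travel time t = 5.8·1000 / 0.73 = 7945 s = 2.207 h.
Half-life 0.927 d → k = ln 2 / 0.927 = 0.7477 d⁻¹.
First-order decay: C = 30.83·exp(−k·t) = 30.83·0.9336 = 28.78 mg/L.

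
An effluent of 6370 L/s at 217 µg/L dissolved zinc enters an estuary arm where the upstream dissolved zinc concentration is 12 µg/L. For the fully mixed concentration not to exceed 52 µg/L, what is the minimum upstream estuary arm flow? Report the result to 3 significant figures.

26300 L/s

Set C_mix = 52: (Q·12.00 + 6370·217.0) / (Q + 6370) = 52
→ Q = 6370·(217.0 − 52)/(52 − 12.00) = 26280 L/s.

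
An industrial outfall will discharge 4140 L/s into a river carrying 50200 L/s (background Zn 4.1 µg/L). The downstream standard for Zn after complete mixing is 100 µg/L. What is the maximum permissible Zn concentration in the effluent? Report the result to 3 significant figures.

1260 µg/L

At the limit, (Qr·Cr + Qe·Cₑ)/(Qr + Qe) = 100:
Cₑ = (54340·100 − 50200·4.100) / 4140 = 1263 µg/L.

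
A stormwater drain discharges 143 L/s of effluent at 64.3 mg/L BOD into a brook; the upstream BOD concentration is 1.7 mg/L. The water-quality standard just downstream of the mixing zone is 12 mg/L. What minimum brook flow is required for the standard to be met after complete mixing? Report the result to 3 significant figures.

726 L/s

Set C_mix = 12: (Q·1.700 + 143.0·64.30) / (Q + 143.0) = 12
→ Q = 143.0·(64.30 − 12)/(12 − 1.700) = 726.1 L/s.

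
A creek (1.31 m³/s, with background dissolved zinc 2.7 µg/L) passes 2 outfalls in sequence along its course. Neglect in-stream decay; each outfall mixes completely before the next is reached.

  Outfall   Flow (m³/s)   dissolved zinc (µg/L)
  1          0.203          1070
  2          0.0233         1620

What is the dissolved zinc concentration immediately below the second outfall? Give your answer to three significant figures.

Below outfall 1: Q → 1.513 m³/s, C = (1.310·2.700 + 0.2030·1070)/1.513 = 145.9 µg/L.
Below outfall 2: Q → 1.536 m³/s, C = (1.513·145.9 + 0.02330·1620)/1.536 = 168.3 µg/L.

168 µg/L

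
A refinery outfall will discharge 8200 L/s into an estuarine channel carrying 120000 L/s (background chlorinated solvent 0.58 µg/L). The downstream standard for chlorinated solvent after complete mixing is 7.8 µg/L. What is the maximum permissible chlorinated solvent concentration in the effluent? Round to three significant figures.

113 µg/L

At the limit, (Qr·Cr + Qe·Cₑ)/(Qr + Qe) = 7.8:
Cₑ = (128200·7.8 − 120000·0.5800) / 8200 = 113.5 µg/L.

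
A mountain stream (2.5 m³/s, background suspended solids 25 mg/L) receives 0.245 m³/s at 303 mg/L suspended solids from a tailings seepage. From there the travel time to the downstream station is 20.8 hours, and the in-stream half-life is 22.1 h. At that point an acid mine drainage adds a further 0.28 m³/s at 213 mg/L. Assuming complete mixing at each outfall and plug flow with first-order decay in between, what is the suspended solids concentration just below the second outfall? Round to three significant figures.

Flow-weighted average: C = (2.500·25.00 + 0.2450·303.0) / 2.745 = 136.7/2.745 = 49.81 mg/L; combined flow 2.745 m³/s.
Half-life 22.1 h → k = ln 2 / 22.1 = 0.03136 h⁻¹ = 0.7527 d⁻¹.
Decay over the reach: 49.81·exp(−kt) = 49.81·0.5208 = 25.94 mg/L.
Second outfall: C = (2.745·25.94 + 0.2800·213.0)/3.025 = 43.26 mg/L.

43.3 mg/L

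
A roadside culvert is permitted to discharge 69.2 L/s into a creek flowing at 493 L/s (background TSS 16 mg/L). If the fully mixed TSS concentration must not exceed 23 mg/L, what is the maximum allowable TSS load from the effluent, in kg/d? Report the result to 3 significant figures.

436 kg/d

Mass balance at the limit: 493.0·16.00 + 69.20·Cₑ = 562.2·23 → Cₑ = 72.87 mg/L.
69.20 L/s = 0.06920 m³/s. Load = 0.06920 m³/s × 72.87 g/m³ × 86 400 s/d = 435.7 kg/d.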